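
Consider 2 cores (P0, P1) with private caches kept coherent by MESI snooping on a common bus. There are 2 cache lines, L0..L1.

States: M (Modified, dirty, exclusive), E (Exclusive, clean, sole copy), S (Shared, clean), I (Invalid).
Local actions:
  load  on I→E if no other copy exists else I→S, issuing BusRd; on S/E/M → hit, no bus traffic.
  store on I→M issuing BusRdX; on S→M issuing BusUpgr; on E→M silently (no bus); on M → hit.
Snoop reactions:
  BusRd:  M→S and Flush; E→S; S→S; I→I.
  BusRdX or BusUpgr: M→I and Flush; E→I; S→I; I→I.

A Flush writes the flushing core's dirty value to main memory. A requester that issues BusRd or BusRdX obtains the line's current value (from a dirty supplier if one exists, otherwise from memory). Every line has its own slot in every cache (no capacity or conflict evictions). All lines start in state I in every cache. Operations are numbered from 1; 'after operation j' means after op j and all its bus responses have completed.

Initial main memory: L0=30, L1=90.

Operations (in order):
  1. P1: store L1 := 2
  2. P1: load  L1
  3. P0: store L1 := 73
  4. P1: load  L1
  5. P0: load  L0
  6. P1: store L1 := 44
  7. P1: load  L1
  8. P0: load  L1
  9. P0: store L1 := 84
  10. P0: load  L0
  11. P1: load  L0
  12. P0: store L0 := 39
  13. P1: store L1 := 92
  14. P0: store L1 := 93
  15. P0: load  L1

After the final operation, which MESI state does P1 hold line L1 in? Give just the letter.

state = I

[1] P1: store L1 := 2 | P0:I, P1:M(2) | bus: BusRdX
[2] P1: load  L1 | P0:I, P1:M(2) | bus: none
[3] P0: store L1 := 73 | P0:M(73), P1:I | bus: BusRdX,Flush
[4] P1: load  L1 | P0:S(73), P1:S(73) | bus: BusRd,Flush
[5] P0: load  L0 | P0:E(30), P1:I | bus: BusRd
[6] P1: store L1 := 44 | P0:I, P1:M(44) | bus: BusUpgr
[7] P1: load  L1 | P0:I, P1:M(44) | bus: none
[8] P0: load  L1 | P0:S(44), P1:S(44) | bus: BusRd,Flush
[9] P0: store L1 := 84 | P0:M(84), P1:I | bus: BusUpgr
[10] P0: load  L0 | P0:E(30), P1:I | bus: none
[11] P1: load  L0 | P0:S(30), P1:S(30) | bus: BusRd
[12] P0: store L0 := 39 | P0:M(39), P1:I | bus: BusUpgr
[13] P1: store L1 := 92 | P0:I, P1:M(92) | bus: BusRdX,Flush
[14] P0: store L1 := 93 | P0:M(93), P1:I | bus: BusRdX,Flush
[15] P0: load  L1 | P0:M(93), P1:I | bus: none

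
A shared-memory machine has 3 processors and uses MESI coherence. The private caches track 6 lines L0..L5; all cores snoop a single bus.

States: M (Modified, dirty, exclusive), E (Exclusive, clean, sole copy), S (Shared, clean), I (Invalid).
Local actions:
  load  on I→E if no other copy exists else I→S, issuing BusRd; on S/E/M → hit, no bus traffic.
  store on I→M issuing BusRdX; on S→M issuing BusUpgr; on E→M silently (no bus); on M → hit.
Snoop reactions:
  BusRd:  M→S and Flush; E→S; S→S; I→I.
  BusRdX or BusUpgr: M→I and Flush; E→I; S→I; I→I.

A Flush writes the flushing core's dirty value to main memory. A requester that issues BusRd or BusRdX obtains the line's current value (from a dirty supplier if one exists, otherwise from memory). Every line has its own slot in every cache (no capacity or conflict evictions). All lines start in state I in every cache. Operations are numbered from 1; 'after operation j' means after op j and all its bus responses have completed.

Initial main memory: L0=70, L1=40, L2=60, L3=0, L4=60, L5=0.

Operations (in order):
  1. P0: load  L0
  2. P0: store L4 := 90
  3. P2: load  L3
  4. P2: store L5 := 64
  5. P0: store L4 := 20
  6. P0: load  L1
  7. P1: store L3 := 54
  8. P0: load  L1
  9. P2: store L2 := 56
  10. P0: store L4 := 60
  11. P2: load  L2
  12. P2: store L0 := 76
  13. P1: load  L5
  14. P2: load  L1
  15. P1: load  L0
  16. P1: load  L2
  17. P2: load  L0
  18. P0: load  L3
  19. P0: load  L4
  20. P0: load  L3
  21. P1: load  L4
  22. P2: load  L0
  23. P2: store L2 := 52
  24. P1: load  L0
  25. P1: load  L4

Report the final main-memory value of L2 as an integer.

  op1 P0: load  L0 → E/I/I on L0; bus BusRd; mem=70
  op2 P0: store L4 := 90 → M/I/I on L4; bus BusRdX; mem=60
  op3 P2: load  L3 → I/I/E on L3; bus BusRd; mem=0
  op4 P2: store L5 := 64 → I/I/M on L5; bus BusRdX; mem=0
  op5 P0: store L4 := 20 → M/I/I on L4; bus (none); mem=60
  op6 P0: load  L1 → E/I/I on L1; bus BusRd; mem=40
  op7 P1: store L3 := 54 → I/M/I on L3; bus BusRdX; mem=0
  op8 P0: load  L1 → E/I/I on L1; bus (none); mem=40
  op9 P2: store L2 := 56 → I/I/M on L2; bus BusRdX; mem=60
  op10 P0: store L4 := 60 → M/I/I on L4; bus (none); mem=60
  op11 P2: load  L2 → I/I/M on L2; bus (none); mem=60
  op12 P2: store L0 := 76 → I/I/M on L0; bus BusRdX; mem=70
  op13 P1: load  L5 → I/S/S on L5; bus BusRd Flush; mem=64
  op14 P2: load  L1 → S/I/S on L1; bus BusRd; mem=40
  op15 P1: load  L0 → I/S/S on L0; bus BusRd Flush; mem=76
  op16 P1: load  L2 → I/S/S on L2; bus BusRd Flush; mem=56
  op17 P2: load  L0 → I/S/S on L0; bus (none); mem=76
  op18 P0: load  L3 → S/S/I on L3; bus BusRd Flush; mem=54
  op19 P0: load  L4 → M/I/I on L4; bus (none); mem=60
  op20 P0: load  L3 → S/S/I on L3; bus (none); mem=54
  op21 P1: load  L4 → S/S/I on L4; bus BusRd Flush; mem=60
  op22 P2: load  L0 → I/S/S on L0; bus (none); mem=76
  op23 P2: store L2 := 52 → I/I/M on L2; bus BusUpgr; mem=56
  op24 P1: load  L0 → I/S/S on L0; bus (none); mem=76
  op25 P1: load  L4 → S/S/I on L4; bus (none); mem=60

memory[L2] = 56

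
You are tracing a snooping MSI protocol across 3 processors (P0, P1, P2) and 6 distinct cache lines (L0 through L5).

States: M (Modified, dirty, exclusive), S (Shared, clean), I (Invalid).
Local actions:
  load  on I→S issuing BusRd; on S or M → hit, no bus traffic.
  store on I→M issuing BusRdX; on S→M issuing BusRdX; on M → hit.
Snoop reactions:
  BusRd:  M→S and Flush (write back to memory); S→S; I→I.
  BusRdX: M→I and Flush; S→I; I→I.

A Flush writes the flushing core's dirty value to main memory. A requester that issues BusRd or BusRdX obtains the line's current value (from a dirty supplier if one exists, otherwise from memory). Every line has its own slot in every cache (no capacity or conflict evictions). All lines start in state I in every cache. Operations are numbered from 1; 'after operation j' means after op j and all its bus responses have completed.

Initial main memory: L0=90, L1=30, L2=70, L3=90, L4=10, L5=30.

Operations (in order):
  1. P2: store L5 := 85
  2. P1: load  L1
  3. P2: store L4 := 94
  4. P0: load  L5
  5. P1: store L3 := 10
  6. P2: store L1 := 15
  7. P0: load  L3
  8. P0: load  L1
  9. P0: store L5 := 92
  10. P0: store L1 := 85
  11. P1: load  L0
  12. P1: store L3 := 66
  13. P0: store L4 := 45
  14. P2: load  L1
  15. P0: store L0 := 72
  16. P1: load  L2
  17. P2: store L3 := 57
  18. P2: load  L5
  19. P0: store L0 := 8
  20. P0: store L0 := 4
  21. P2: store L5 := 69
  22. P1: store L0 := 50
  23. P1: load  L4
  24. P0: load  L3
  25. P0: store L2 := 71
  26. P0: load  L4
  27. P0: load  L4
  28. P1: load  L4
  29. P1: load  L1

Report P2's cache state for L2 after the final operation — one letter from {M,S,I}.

[1] P2: store L5 := 85 | P0:I, P1:I, P2:M(85) | bus: BusRdX
[2] P1: load  L1 | P0:I, P1:S(30), P2:I | bus: BusRd
[3] P2: store L4 := 94 | P0:I, P1:I, P2:M(94) | bus: BusRdX
[4] P0: load  L5 | P0:S(85), P1:I, P2:S(85) | bus: BusRd,Flush
[5] P1: store L3 := 10 | P0:I, P1:M(10), P2:I | bus: BusRdX
[6] P2: store L1 := 15 | P0:I, P1:I, P2:M(15) | bus: BusRdX
[7] P0: load  L3 | P0:S(10), P1:S(10), P2:I | bus: BusRd,Flush
[8] P0: load  L1 | P0:S(15), P1:I, P2:S(15) | bus: BusRd,Flush
[9] P0: store L5 := 92 | P0:M(92), P1:I, P2:I | bus: BusRdX
[10] P0: store L1 := 85 | P0:M(85), P1:I, P2:I | bus: BusRdX
[11] P1: load  L0 | P0:I, P1:S(90), P2:I | bus: BusRd
[12] P1: store L3 := 66 | P0:I, P1:M(66), P2:I | bus: BusRdX
[13] P0: store L4 := 45 | P0:M(45), P1:I, P2:I | bus: BusRdX,Flush
[14] P2: load  L1 | P0:S(85), P1:I, P2:S(85) | bus: BusRd,Flush
[15] P0: store L0 := 72 | P0:M(72), P1:I, P2:I | bus: BusRdX
[16] P1: load  L2 | P0:I, P1:S(70), P2:I | bus: BusRd
[17] P2: store L3 := 57 | P0:I, P1:I, P2:M(57) | bus: BusRdX,Flush
[18] P2: load  L5 | P0:S(92), P1:I, P2:S(92) | bus: BusRd,Flush
[19] P0: store L0 := 8 | P0:M(8), P1:I, P2:I | bus: none
[20] P0: store L0 := 4 | P0:M(4), P1:I, P2:I | bus: none
[21] P2: store L5 := 69 | P0:I, P1:I, P2:M(69) | bus: BusRdX
[22] P1: store L0 := 50 | P0:I, P1:M(50), P2:I | bus: BusRdX,Flush
[23] P1: load  L4 | P0:S(45), P1:S(45), P2:I | bus: BusRd,Flush
[24] P0: load  L3 | P0:S(57), P1:I, P2:S(57) | bus: BusRd,Flush
[25] P0: store L2 := 71 | P0:M(71), P1:I, P2:I | bus: BusRdX
[26] P0: load  L4 | P0:S(45), P1:S(45), P2:I | bus: none
[27] P0: load  L4 | P0:S(45), P1:S(45), P2:I | bus: none
[28] P1: load  L4 | P0:S(45), P1:S(45), P2:I | bus: none
[29] P1: load  L1 | P0:S(85), P1:S(85), P2:S(85) | bus: BusRd

state = I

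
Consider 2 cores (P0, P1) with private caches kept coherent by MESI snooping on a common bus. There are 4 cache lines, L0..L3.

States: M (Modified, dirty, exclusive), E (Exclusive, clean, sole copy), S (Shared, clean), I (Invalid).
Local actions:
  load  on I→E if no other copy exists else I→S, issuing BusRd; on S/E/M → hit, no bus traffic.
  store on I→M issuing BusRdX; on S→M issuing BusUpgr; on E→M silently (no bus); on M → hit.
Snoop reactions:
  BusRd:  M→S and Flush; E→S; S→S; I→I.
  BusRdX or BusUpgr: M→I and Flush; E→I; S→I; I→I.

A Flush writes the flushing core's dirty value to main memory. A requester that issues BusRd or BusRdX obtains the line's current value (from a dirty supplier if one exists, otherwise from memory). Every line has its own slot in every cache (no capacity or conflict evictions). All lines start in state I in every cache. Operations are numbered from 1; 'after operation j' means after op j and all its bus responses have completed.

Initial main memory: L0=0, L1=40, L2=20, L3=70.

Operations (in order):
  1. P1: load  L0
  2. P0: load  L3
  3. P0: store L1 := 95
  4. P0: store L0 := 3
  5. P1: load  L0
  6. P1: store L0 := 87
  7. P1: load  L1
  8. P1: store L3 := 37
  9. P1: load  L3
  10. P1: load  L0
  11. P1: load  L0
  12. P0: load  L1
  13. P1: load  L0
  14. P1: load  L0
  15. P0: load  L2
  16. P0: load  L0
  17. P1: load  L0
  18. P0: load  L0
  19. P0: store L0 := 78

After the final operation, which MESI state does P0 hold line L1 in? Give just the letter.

  op1 P1: load  L0 → I/E on L0; bus BusRd; mem=0
  op2 P0: load  L3 → E/I on L3; bus BusRd; mem=70
  op3 P0: store L1 := 95 → M/I on L1; bus BusRdX; mem=40
  op4 P0: store L0 := 3 → M/I on L0; bus BusRdX; mem=0
  op5 P1: load  L0 → S/S on L0; bus BusRd Flush; mem=3
  op6 P1: store L0 := 87 → I/M on L0; bus BusUpgr; mem=3
  op7 P1: load  L1 → S/S on L1; bus BusRd Flush; mem=95
  op8 P1: store L3 := 37 → I/M on L3; bus BusRdX; mem=70
  op9 P1: load  L3 → I/M on L3; bus (none); mem=70
  op10 P1: load  L0 → I/M on L0; bus (none); mem=3
  op11 P1: load  L0 → I/M on L0; bus (none); mem=3
  op12 P0: load  L1 → S/S on L1; bus (none); mem=95
  op13 P1: load  L0 → I/M on L0; bus (none); mem=3
  op14 P1: load  L0 → I/M on L0; bus (none); mem=3
  op15 P0: load  L2 → E/I on L2; bus BusRd; mem=20
  op16 P0: load  L0 → S/S on L0; bus BusRd Flush; mem=87
  op17 P1: load  L0 → S/S on L0; bus (none); mem=87
  op18 P0: load  L0 → S/S on L0; bus (none); mem=87
  op19 P0: store L0 := 78 → M/I on L0; bus BusUpgr; mem=87

state = S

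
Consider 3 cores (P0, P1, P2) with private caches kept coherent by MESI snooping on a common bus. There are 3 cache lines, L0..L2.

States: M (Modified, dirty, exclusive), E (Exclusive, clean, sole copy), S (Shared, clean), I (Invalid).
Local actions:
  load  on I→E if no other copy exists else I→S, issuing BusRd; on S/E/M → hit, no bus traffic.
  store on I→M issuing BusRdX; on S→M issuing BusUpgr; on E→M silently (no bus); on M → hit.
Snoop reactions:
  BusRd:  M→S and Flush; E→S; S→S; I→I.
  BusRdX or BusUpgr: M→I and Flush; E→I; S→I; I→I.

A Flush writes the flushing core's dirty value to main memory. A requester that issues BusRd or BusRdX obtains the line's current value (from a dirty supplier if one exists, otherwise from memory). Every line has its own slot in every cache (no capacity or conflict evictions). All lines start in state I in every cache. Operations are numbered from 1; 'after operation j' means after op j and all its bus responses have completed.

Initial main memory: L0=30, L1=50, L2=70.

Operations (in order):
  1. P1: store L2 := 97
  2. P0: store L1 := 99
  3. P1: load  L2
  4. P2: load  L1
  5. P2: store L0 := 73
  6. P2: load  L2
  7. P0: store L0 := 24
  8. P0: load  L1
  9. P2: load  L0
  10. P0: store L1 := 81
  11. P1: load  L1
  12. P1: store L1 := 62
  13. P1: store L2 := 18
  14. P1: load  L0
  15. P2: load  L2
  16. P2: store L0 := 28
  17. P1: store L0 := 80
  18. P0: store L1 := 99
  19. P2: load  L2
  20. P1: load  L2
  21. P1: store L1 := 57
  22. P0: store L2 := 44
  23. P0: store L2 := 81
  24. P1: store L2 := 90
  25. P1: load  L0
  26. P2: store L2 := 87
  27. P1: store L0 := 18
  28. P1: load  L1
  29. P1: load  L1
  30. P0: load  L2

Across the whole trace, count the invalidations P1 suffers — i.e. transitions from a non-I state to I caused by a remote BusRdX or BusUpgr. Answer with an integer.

invalidations = 4

[1] P1: store L2 := 97 | P0:I, P1:M(97), P2:I | bus: BusRdX
[2] P0: store L1 := 99 | P0:M(99), P1:I, P2:I | bus: BusRdX
[3] P1: load  L2 | P0:I, P1:M(97), P2:I | bus: none
[4] P2: load  L1 | P0:S(99), P1:I, P2:S(99) | bus: BusRd,Flush
[5] P2: store L0 := 73 | P0:I, P1:I, P2:M(73) | bus: BusRdX
[6] P2: load  L2 | P0:I, P1:S(97), P2:S(97) | bus: BusRd,Flush
[7] P0: store L0 := 24 | P0:M(24), P1:I, P2:I | bus: BusRdX,Flush
[8] P0: load  L1 | P0:S(99), P1:I, P2:S(99) | bus: none
[9] P2: load  L0 | P0:S(24), P1:I, P2:S(24) | bus: BusRd,Flush
[10] P0: store L1 := 81 | P0:M(81), P1:I, P2:I | bus: BusUpgr
[11] P1: load  L1 | P0:S(81), P1:S(81), P2:I | bus: BusRd,Flush
[12] P1: store L1 := 62 | P0:I, P1:M(62), P2:I | bus: BusUpgr
[13] P1: store L2 := 18 | P0:I, P1:M(18), P2:I | bus: BusUpgr
[14] P1: load  L0 | P0:S(24), P1:S(24), P2:S(24) | bus: BusRd
[15] P2: load  L2 | P0:I, P1:S(18), P2:S(18) | bus: BusRd,Flush
[16] P2: store L0 := 28 | P0:I, P1:I, P2:M(28) | bus: BusUpgr
[17] P1: store L0 := 80 | P0:I, P1:M(80), P2:I | bus: BusRdX,Flush
[18] P0: store L1 := 99 | P0:M(99), P1:I, P2:I | bus: BusRdX,Flush
[19] P2: load  L2 | P0:I, P1:S(18), P2:S(18) | bus: none
[20] P1: load  L2 | P0:I, P1:S(18), P2:S(18) | bus: none
[21] P1: store L1 := 57 | P0:I, P1:M(57), P2:I | bus: BusRdX,Flush
[22] P0: store L2 := 44 | P0:M(44), P1:I, P2:I | bus: BusRdX
[23] P0: store L2 := 81 | P0:M(81), P1:I, P2:I | bus: none
[24] P1: store L2 := 90 | P0:I, P1:M(90), P2:I | bus: BusRdX,Flush
[25] P1: load  L0 | P0:I, P1:M(80), P2:I | bus: none
[26] P2: store L2 := 87 | P0:I, P1:I, P2:M(87) | bus: BusRdX,Flush
[27] P1: store L0 := 18 | P0:I, P1:M(18), P2:I | bus: none
[28] P1: load  L1 | P0:I, P1:M(57), P2:I | bus: none
[29] P1: load  L1 | P0:I, P1:M(57), P2:I | bus: none
[30] P0: load  L2 | P0:S(87), P1:I, P2:S(87) | bus: BusRd,Flush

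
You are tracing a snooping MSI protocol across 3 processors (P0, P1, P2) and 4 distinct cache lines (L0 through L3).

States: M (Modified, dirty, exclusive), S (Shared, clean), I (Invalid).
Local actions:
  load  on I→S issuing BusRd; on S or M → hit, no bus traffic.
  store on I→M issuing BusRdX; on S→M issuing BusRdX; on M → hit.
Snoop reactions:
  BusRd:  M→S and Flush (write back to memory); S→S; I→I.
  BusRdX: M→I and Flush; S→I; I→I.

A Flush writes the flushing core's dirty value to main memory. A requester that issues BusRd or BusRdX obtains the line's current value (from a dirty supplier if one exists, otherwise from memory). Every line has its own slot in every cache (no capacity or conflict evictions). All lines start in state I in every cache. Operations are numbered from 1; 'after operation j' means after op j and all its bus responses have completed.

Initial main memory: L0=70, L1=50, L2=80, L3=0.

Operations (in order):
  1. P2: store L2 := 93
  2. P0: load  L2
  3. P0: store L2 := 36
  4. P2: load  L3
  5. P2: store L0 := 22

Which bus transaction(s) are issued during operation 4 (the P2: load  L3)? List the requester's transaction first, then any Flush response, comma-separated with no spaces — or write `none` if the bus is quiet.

bus = BusRd

1. P2: store L2 := 93  bus=[BusRdX]  L2: P0=I P1=I P2=M  mem[L2]=80
2. P0: load  L2  bus=[BusRd,Flush]  L2: P0=S P1=I P2=S  mem[L2]=93
3. P0: store L2 := 36  bus=[BusRdX]  L2: P0=M P1=I P2=I  mem[L2]=93
4. P2: load  L3  bus=[BusRd]  L3: P0=I P1=I P2=S  mem[L3]=0
5. P2: store L0 := 22  bus=[BusRdX]  L0: P0=I P1=I P2=M  mem[L0]=70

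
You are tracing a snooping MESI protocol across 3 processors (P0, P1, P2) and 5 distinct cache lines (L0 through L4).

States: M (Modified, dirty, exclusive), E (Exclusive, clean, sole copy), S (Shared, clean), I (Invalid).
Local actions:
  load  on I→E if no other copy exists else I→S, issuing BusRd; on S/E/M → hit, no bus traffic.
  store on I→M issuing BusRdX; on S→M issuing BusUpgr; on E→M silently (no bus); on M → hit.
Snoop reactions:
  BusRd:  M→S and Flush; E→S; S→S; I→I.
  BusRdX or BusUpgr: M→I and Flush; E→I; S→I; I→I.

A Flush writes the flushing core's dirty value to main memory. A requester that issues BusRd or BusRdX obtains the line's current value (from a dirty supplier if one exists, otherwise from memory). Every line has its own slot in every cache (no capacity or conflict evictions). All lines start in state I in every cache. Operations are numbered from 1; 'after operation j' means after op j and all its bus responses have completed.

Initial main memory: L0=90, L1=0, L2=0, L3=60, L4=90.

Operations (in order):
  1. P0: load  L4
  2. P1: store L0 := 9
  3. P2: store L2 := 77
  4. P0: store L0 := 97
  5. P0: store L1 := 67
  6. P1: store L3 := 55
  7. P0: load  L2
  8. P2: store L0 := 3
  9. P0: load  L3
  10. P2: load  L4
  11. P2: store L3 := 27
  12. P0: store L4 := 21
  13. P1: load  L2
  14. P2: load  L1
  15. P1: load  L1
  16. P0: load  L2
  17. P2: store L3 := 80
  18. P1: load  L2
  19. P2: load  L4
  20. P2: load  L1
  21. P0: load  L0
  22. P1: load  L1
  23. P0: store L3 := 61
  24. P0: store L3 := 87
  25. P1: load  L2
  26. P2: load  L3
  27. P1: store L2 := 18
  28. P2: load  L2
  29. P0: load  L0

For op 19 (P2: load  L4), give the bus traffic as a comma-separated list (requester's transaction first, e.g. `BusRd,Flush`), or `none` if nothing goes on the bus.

  op1 P0: load  L4 → E/I/I on L4; bus BusRd; mem=90
  op2 P1: store L0 := 9 → I/M/I on L0; bus BusRdX; mem=90
  op3 P2: store L2 := 77 → I/I/M on L2; bus BusRdX; mem=0
  op4 P0: store L0 := 97 → M/I/I on L0; bus BusRdX Flush; mem=9
  op5 P0: store L1 := 67 → M/I/I on L1; bus BusRdX; mem=0
  op6 P1: store L3 := 55 → I/M/I on L3; bus BusRdX; mem=60
  op7 P0: load  L2 → S/I/S on L2; bus BusRd Flush; mem=77
  op8 P2: store L0 := 3 → I/I/M on L0; bus BusRdX Flush; mem=97
  op9 P0: load  L3 → S/S/I on L3; bus BusRd Flush; mem=55
  op10 P2: load  L4 → S/I/S on L4; bus BusRd; mem=90
  op11 P2: store L3 := 27 → I/I/M on L3; bus BusRdX; mem=55
  op12 P0: store L4 := 21 → M/I/I on L4; bus BusUpgr; mem=90
  op13 P1: load  L2 → S/S/S on L2; bus BusRd; mem=77
  op14 P2: load  L1 → S/I/S on L1; bus BusRd Flush; mem=67
  op15 P1: load  L1 → S/S/S on L1; bus BusRd; mem=67
  op16 P0: load  L2 → S/S/S on L2; bus (none); mem=77
  op17 P2: store L3 := 80 → I/I/M on L3; bus (none); mem=55
  op18 P1: load  L2 → S/S/S on L2; bus (none); mem=77
  op19 P2: load  L4 → S/I/S on L4; bus BusRd Flush; mem=21
  op20 P2: load  L1 → S/S/S on L1; bus (none); mem=67
  op21 P0: load  L0 → S/I/S on L0; bus BusRd Flush; mem=3
  op22 P1: load  L1 → S/S/S on L1; bus (none); mem=67
  op23 P0: store L3 := 61 → M/I/I on L3; bus BusRdX Flush; mem=80
  op24 P0: store L3 := 87 → M/I/I on L3; bus (none); mem=80
  op25 P1: load  L2 → S/S/S on L2; bus (none); mem=77
  op26 P2: load  L3 → S/I/S on L3; bus BusRd Flush; mem=87
  op27 P1: store L2 := 18 → I/M/I on L2; bus BusUpgr; mem=77
  op28 P2: load  L2 → I/S/S on L2; bus BusRd Flush; mem=18
  op29 P0: load  L0 → S/I/S on L0; bus (none); mem=3

bus = BusRd,Flush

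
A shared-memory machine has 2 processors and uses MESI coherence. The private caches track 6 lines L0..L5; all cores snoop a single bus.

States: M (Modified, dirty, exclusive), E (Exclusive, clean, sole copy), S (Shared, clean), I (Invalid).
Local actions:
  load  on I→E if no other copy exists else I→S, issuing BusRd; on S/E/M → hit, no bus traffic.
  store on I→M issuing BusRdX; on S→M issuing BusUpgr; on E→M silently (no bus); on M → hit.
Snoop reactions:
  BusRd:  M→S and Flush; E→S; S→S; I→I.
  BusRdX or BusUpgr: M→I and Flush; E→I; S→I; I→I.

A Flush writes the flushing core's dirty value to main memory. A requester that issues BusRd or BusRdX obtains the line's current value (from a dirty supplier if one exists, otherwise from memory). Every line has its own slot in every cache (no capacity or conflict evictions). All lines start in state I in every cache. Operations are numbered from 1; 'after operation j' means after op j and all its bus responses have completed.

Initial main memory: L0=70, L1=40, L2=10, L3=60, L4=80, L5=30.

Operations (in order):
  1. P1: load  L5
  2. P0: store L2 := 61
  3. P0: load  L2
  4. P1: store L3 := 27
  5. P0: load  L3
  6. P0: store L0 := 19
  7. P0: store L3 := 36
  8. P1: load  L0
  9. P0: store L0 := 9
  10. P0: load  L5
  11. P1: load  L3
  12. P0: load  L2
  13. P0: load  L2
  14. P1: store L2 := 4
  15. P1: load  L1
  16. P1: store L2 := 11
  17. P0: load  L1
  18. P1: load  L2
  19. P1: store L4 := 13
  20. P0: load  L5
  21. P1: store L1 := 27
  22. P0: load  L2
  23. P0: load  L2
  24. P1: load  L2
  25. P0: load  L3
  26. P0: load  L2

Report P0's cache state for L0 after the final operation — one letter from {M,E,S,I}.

state = M

1. P1: load  L5  bus=[BusRd]  L5: P0=I P1=E  mem[L5]=30
2. P0: store L2 := 61  bus=[BusRdX]  L2: P0=M P1=I  mem[L2]=10
3. P0: load  L2  bus=[-]  L2: P0=M P1=I  mem[L2]=10
4. P1: store L3 := 27  bus=[BusRdX]  L3: P0=I P1=M  mem[L3]=60
5. P0: load  L3  bus=[BusRd,Flush]  L3: P0=S P1=S  mem[L3]=27
6. P0: store L0 := 19  bus=[BusRdX]  L0: P0=M P1=I  mem[L0]=70
7. P0: store L3 := 36  bus=[BusUpgr]  L3: P0=M P1=I  mem[L3]=27
8. P1: load  L0  bus=[BusRd,Flush]  L0: P0=S P1=S  mem[L0]=19
9. P0: store L0 := 9  bus=[BusUpgr]  L0: P0=M P1=I  mem[L0]=19
10. P0: load  L5  bus=[BusRd]  L5: P0=S P1=S  mem[L5]=30
11. P1: load  L3  bus=[BusRd,Flush]  L3: P0=S P1=S  mem[L3]=36
12. P0: load  L2  bus=[-]  L2: P0=M P1=I  mem[L2]=10
13. P0: load  L2  bus=[-]  L2: P0=M P1=I  mem[L2]=10
14. P1: store L2 := 4  bus=[BusRdX,Flush]  L2: P0=I P1=M  mem[L2]=61
15. P1: load  L1  bus=[BusRd]  L1: P0=I P1=E  mem[L1]=40
16. P1: store L2 := 11  bus=[-]  L2: P0=I P1=M  mem[L2]=61
17. P0: load  L1  bus=[BusRd]  L1: P0=S P1=S  mem[L1]=40
18. P1: load  L2  bus=[-]  L2: P0=I P1=M  mem[L2]=61
19. P1: store L4 := 13  bus=[BusRdX]  L4: P0=I P1=M  mem[L4]=80
20. P0: load  L5  bus=[-]  L5: P0=S P1=S  mem[L5]=30
21. P1: store L1 := 27  bus=[BusUpgr]  L1: P0=I P1=M  mem[L1]=40
22. P0: load  L2  bus=[BusRd,Flush]  L2: P0=S P1=S  mem[L2]=11
23. P0: load  L2  bus=[-]  L2: P0=S P1=S  mem[L2]=11
24. P1: load  L2  bus=[-]  L2: P0=S P1=S  mem[L2]=11
25. P0: load  L3  bus=[-]  L3: P0=S P1=S  mem[L3]=36
26. P0: load  L2  bus=[-]  L2: P0=S P1=S  mem[L2]=11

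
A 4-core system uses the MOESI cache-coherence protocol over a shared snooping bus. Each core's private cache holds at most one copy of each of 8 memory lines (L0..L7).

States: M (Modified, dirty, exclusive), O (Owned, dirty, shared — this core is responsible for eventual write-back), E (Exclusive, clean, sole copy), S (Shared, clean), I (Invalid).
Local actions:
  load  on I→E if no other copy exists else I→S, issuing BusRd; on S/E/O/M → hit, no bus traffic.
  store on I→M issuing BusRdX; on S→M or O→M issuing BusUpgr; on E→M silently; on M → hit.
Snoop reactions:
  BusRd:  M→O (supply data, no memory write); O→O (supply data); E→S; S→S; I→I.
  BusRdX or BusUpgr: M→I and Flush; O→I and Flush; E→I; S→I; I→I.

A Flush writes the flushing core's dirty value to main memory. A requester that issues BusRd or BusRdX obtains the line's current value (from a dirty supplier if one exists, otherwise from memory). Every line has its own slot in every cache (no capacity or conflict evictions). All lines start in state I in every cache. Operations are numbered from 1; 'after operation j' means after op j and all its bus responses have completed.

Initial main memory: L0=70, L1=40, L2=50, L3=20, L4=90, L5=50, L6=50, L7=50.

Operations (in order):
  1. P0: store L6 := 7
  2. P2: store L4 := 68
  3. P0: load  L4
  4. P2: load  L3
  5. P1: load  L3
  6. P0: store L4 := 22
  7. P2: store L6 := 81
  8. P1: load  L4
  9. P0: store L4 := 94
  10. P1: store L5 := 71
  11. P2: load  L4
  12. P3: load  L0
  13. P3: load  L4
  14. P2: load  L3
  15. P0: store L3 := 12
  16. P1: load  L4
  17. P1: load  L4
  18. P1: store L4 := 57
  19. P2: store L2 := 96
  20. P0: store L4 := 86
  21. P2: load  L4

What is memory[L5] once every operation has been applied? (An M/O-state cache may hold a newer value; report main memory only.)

step 1: P0: store L6 := 7  ⟶  MIII  (L6)  txn=BusRdX  M[L6]=50
step 2: P2: store L4 := 68  ⟶  IIMI  (L4)  txn=BusRdX  M[L4]=90
step 3: P0: load  L4  ⟶  SIOI  (L4)  txn=BusRd  M[L4]=90
step 4: P2: load  L3  ⟶  IIEI  (L3)  txn=BusRd  M[L3]=20
step 5: P1: load  L3  ⟶  ISSI  (L3)  txn=BusRd  M[L3]=20
step 6: P0: store L4 := 22  ⟶  MIII  (L4)  txn=BusUpgr+Flush  M[L4]=68
step 7: P2: store L6 := 81  ⟶  IIMI  (L6)  txn=BusRdX+Flush  M[L6]=7
step 8: P1: load  L4  ⟶  OSII  (L4)  txn=BusRd  M[L4]=68
step 9: P0: store L4 := 94  ⟶  MIII  (L4)  txn=BusUpgr  M[L4]=68
step 10: P1: store L5 := 71  ⟶  IMII  (L5)  txn=BusRdX  M[L5]=50
step 11: P2: load  L4  ⟶  OISI  (L4)  txn=BusRd  M[L4]=68
step 12: P3: load  L0  ⟶  IIIE  (L0)  txn=BusRd  M[L0]=70
step 13: P3: load  L4  ⟶  OISS  (L4)  txn=BusRd  M[L4]=68
step 14: P2: load  L3  ⟶  ISSI  (L3)  txn=∅  M[L3]=20
step 15: P0: store L3 := 12  ⟶  MIII  (L3)  txn=BusRdX  M[L3]=20
step 16: P1: load  L4  ⟶  OSSS  (L4)  txn=BusRd  M[L4]=68
step 17: P1: load  L4  ⟶  OSSS  (L4)  txn=∅  M[L4]=68
step 18: P1: store L4 := 57  ⟶  IMII  (L4)  txn=BusUpgr+Flush  M[L4]=94
step 19: P2: store L2 := 96  ⟶  IIMI  (L2)  txn=BusRdX  M[L2]=50
step 20: P0: store L4 := 86  ⟶  MIII  (L4)  txn=BusRdX+Flush  M[L4]=57
step 21: P2: load  L4  ⟶  OISI  (L4)  txn=BusRd  M[L4]=57

memory[L5] = 50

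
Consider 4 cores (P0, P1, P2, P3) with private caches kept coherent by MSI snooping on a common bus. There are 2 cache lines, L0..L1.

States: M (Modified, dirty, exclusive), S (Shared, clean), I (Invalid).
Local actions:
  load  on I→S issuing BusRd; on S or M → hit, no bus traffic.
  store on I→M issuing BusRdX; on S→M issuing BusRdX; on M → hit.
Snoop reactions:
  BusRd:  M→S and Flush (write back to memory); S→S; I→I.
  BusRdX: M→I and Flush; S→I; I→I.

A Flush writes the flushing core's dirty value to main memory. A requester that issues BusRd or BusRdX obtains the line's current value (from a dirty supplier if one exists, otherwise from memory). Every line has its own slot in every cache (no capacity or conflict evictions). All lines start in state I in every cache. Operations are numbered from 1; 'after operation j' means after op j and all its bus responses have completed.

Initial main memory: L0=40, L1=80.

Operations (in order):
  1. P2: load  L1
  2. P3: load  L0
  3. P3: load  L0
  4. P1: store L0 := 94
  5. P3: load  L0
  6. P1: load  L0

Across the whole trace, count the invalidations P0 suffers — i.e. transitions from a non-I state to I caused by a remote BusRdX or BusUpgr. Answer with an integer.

invalidations = 0

1. P2: load  L1  bus=[BusRd]  L1: P0=I P1=I P2=S P3=I  mem[L1]=80
2. P3: load  L0  bus=[BusRd]  L0: P0=I P1=I P2=I P3=S  mem[L0]=40
3. P3: load  L0  bus=[-]  L0: P0=I P1=I P2=I P3=S  mem[L0]=40
4. P1: store L0 := 94  bus=[BusRdX]  L0: P0=I P1=M P2=I P3=I  mem[L0]=40
5. P3: load  L0  bus=[BusRd,Flush]  L0: P0=I P1=S P2=I P3=S  mem[L0]=94
6. P1: load  L0  bus=[-]  L0: P0=I P1=S P2=I P3=S  mem[L0]=94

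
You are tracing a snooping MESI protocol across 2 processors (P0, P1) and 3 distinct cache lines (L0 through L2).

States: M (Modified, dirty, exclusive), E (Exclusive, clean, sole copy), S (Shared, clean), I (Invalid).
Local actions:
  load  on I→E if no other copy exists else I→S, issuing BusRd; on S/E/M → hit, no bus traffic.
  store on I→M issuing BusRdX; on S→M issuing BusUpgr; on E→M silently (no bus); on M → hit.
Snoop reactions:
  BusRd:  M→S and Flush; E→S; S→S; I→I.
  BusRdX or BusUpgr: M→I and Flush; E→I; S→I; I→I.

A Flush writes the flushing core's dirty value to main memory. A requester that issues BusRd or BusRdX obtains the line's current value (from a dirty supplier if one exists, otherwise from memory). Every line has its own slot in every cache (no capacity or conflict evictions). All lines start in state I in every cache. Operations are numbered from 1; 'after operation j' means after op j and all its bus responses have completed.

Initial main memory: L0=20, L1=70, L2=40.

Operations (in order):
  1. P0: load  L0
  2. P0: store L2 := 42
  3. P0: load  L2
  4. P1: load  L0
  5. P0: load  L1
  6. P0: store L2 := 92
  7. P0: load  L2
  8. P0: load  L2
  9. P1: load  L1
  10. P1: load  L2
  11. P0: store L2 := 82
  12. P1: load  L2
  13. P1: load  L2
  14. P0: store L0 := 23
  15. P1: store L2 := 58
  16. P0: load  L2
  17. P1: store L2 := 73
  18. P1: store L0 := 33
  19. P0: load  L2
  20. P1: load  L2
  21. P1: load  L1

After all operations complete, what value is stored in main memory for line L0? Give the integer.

memory[L0] = 23

1. P0: load  L0  bus=[BusRd]  L0: P0=E P1=I  mem[L0]=20
2. P0: store L2 := 42  bus=[BusRdX]  L2: P0=M P1=I  mem[L2]=40
3. P0: load  L2  bus=[-]  L2: P0=M P1=I  mem[L2]=40
4. P1: load  L0  bus=[BusRd]  L0: P0=S P1=S  mem[L0]=20
5. P0: load  L1  bus=[BusRd]  L1: P0=E P1=I  mem[L1]=70
6. P0: store L2 := 92  bus=[-]  L2: P0=M P1=I  mem[L2]=40
7. P0: load  L2  bus=[-]  L2: P0=M P1=I  mem[L2]=40
8. P0: load  L2  bus=[-]  L2: P0=M P1=I  mem[L2]=40
9. P1: load  L1  bus=[BusRd]  L1: P0=S P1=S  mem[L1]=70
10. P1: load  L2  bus=[BusRd,Flush]  L2: P0=S P1=S  mem[L2]=92
11. P0: store L2 := 82  bus=[BusUpgr]  L2: P0=M P1=I  mem[L2]=92
12. P1: load  L2  bus=[BusRd,Flush]  L2: P0=S P1=S  mem[L2]=82
13. P1: load  L2  bus=[-]  L2: P0=S P1=S  mem[L2]=82
14. P0: store L0 := 23  bus=[BusUpgr]  L0: P0=M P1=I  mem[L0]=20
15. P1: store L2 := 58  bus=[BusUpgr]  L2: P0=I P1=M  mem[L2]=82
16. P0: load  L2  bus=[BusRd,Flush]  L2: P0=S P1=S  mem[L2]=58
17. P1: store L2 := 73  bus=[BusUpgr]  L2: P0=I P1=M  mem[L2]=58
18. P1: store L0 := 33  bus=[BusRdX,Flush]  L0: P0=I P1=M  mem[L0]=23
19. P0: load  L2  bus=[BusRd,Flush]  L2: P0=S P1=S  mem[L2]=73
20. P1: load  L2  bus=[-]  L2: P0=S P1=S  mem[L2]=73
21. P1: load  L1  bus=[-]  L1: P0=S P1=S  mem[L1]=70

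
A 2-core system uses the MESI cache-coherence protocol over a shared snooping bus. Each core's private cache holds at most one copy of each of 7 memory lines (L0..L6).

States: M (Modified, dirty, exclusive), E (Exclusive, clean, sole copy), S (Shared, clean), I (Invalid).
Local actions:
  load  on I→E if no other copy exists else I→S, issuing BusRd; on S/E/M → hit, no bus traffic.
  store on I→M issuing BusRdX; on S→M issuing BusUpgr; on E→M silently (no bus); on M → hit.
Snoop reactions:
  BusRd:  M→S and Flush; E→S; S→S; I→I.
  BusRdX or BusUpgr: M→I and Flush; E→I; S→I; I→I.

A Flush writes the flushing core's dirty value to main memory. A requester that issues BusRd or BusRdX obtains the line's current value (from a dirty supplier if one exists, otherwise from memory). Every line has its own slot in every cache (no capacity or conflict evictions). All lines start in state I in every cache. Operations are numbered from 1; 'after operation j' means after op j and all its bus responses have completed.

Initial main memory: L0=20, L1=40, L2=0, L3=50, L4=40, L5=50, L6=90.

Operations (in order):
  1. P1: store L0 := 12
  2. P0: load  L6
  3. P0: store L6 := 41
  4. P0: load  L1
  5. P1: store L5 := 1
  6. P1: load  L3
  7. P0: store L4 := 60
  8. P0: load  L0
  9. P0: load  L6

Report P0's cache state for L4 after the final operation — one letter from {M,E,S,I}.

  op1 P1: store L0 := 12 → I/M on L0; bus BusRdX; mem=20
  op2 P0: load  L6 → E/I on L6; bus BusRd; mem=90
  op3 P0: store L6 := 41 → M/I on L6; bus (none); mem=90
  op4 P0: load  L1 → E/I on L1; bus BusRd; mem=40
  op5 P1: store L5 := 1 → I/M on L5; bus BusRdX; mem=50
  op6 P1: load  L3 → I/E on L3; bus BusRd; mem=50
  op7 P0: store L4 := 60 → M/I on L4; bus BusRdX; mem=40
  op8 P0: load  L0 → S/S on L0; bus BusRd Flush; mem=12
  op9 P0: load  L6 → M/I on L6; bus (none); mem=90

state = M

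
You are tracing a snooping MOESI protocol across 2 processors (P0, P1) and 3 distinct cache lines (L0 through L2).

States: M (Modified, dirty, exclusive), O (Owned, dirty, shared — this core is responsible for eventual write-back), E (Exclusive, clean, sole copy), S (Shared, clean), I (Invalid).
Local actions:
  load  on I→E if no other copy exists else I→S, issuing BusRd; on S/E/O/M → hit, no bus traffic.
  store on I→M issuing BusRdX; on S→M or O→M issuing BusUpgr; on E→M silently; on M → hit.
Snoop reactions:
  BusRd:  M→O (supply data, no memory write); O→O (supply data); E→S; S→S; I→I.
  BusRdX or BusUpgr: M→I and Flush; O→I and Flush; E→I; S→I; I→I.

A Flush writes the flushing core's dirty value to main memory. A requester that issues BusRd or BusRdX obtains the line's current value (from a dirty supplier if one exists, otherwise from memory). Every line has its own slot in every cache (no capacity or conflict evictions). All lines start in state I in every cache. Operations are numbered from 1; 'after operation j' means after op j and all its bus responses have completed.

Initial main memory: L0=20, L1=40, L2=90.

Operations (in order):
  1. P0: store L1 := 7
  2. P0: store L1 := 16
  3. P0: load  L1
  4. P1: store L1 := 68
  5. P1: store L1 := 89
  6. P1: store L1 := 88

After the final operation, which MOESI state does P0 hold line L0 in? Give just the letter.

[1] P0: store L1 := 7 | P0:M(7), P1:I | bus: BusRdX
[2] P0: store L1 := 16 | P0:M(16), P1:I | bus: none
[3] P0: load  L1 | P0:M(16), P1:I | bus: none
[4] P1: store L1 := 68 | P0:I, P1:M(68) | bus: BusRdX,Flush
[5] P1: store L1 := 89 | P0:I, P1:M(89) | bus: none
[6] P1: store L1 := 88 | P0:I, P1:M(88) | bus: none

state = I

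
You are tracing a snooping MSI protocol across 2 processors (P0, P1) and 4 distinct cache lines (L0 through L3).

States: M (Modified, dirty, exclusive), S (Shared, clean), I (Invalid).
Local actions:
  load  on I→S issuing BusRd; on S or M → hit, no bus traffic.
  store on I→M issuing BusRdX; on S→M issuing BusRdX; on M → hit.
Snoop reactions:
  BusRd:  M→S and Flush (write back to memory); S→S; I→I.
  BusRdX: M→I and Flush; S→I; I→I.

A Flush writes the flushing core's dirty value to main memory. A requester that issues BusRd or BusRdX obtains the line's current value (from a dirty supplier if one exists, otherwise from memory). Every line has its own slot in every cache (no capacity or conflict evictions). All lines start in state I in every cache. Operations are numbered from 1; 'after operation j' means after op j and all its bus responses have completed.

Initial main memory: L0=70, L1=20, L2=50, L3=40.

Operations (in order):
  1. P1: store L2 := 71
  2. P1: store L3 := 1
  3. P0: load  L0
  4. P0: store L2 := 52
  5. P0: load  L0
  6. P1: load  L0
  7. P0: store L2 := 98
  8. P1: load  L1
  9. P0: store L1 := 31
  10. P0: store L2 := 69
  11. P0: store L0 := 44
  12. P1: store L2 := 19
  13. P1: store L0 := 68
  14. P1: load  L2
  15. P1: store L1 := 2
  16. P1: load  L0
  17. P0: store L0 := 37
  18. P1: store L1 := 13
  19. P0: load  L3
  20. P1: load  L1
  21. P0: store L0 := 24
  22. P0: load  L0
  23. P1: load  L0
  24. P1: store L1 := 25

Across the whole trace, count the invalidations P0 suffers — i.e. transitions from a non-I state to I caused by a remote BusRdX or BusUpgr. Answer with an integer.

1. P1: store L2 := 71  bus=[BusRdX]  L2: P0=I P1=M  mem[L2]=50
2. P1: store L3 := 1  bus=[BusRdX]  L3: P0=I P1=M  mem[L3]=40
3. P0: load  L0  bus=[BusRd]  L0: P0=S P1=I  mem[L0]=70
4. P0: store L2 := 52  bus=[BusRdX,Flush]  L2: P0=M P1=I  mem[L2]=71
5. P0: load  L0  bus=[-]  L0: P0=S P1=I  mem[L0]=70
6. P1: load  L0  bus=[BusRd]  L0: P0=S P1=S  mem[L0]=70
7. P0: store L2 := 98  bus=[-]  L2: P0=M P1=I  mem[L2]=71
8. P1: load  L1  bus=[BusRd]  L1: P0=I P1=S  mem[L1]=20
9. P0: store L1 := 31  bus=[BusRdX]  L1: P0=M P1=I  mem[L1]=20
10. P0: store L2 := 69  bus=[-]  L2: P0=M P1=I  mem[L2]=71
11. P0: store L0 := 44  bus=[BusRdX]  L0: P0=M P1=I  mem[L0]=70
12. P1: store L2 := 19  bus=[BusRdX,Flush]  L2: P0=I P1=M  mem[L2]=69
13. P1: store L0 := 68  bus=[BusRdX,Flush]  L0: P0=I P1=M  mem[L0]=44
14. P1: load  L2  bus=[-]  L2: P0=I P1=M  mem[L2]=69
15. P1: store L1 := 2  bus=[BusRdX,Flush]  L1: P0=I P1=M  mem[L1]=31
16. P1: load  L0  bus=[-]  L0: P0=I P1=M  mem[L0]=44
17. P0: store L0 := 37  bus=[BusRdX,Flush]  L0: P0=M P1=I  mem[L0]=68
18. P1: store L1 := 13  bus=[-]  L1: P0=I P1=M  mem[L1]=31
19. P0: load  L3  bus=[BusRd,Flush]  L3: P0=S P1=S  mem[L3]=1
20. P1: load  L1  bus=[-]  L1: P0=I P1=M  mem[L1]=31
21. P0: store L0 := 24  bus=[-]  L0: P0=M P1=I  mem[L0]=68
22. P0: load  L0  bus=[-]  L0: P0=M P1=I  mem[L0]=68
23. P1: load  L0  bus=[BusRd,Flush]  L0: P0=S P1=S  mem[L0]=24
24. P1: store L1 := 25  bus=[-]  L1: P0=I P1=M  mem[L1]=31

invalidations = 3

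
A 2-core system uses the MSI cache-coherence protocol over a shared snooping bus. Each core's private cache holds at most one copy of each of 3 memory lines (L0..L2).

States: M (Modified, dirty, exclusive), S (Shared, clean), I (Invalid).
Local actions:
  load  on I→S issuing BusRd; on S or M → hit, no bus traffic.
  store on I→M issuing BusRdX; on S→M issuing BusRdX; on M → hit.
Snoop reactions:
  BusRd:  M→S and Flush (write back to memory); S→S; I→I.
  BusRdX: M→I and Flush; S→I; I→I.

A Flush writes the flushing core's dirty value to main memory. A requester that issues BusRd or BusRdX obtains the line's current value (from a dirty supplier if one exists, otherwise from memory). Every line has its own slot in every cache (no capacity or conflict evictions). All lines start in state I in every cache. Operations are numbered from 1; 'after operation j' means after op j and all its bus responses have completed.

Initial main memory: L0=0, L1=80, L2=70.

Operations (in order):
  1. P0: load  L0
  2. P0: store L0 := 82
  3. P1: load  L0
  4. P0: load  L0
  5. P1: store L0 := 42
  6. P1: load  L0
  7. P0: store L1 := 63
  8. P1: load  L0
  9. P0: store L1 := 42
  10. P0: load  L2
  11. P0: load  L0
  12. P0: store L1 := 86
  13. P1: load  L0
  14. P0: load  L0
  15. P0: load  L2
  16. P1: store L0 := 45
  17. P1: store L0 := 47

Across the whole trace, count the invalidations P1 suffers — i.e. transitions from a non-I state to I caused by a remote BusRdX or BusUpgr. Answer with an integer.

invalidations = 0

step 1: P0: load  L0  ⟶  SI  (L0)  txn=BusRd  M[L0]=0
step 2: P0: store L0 := 82  ⟶  MI  (L0)  txn=BusRdX  M[L0]=0
step 3: P1: load  L0  ⟶  SS  (L0)  txn=BusRd+Flush  M[L0]=82
step 4: P0: load  L0  ⟶  SS  (L0)  txn=∅  M[L0]=82
step 5: P1: store L0 := 42  ⟶  IM  (L0)  txn=BusRdX  M[L0]=82
step 6: P1: load  L0  ⟶  IM  (L0)  txn=∅  M[L0]=82
step 7: P0: store L1 := 63  ⟶  MI  (L1)  txn=BusRdX  M[L1]=80
step 8: P1: load  L0  ⟶  IM  (L0)  txn=∅  M[L0]=82
step 9: P0: store L1 := 42  ⟶  MI  (L1)  txn=∅  M[L1]=80
step 10: P0: load  L2  ⟶  SI  (L2)  txn=BusRd  M[L2]=70
step 11: P0: load  L0  ⟶  SS  (L0)  txn=BusRd+Flush  M[L0]=42
step 12: P0: store L1 := 86  ⟶  MI  (L1)  txn=∅  M[L1]=80
step 13: P1: load  L0  ⟶  SS  (L0)  txn=∅  M[L0]=42
step 14: P0: load  L0  ⟶  SS  (L0)  txn=∅  M[L0]=42
step 15: P0: load  L2  ⟶  SI  (L2)  txn=∅  M[L2]=70
step 16: P1: store L0 := 45  ⟶  IM  (L0)  txn=BusRdX  M[L0]=42
step 17: P1: store L0 := 47  ⟶  IM  (L0)  txn=∅  M[L0]=42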